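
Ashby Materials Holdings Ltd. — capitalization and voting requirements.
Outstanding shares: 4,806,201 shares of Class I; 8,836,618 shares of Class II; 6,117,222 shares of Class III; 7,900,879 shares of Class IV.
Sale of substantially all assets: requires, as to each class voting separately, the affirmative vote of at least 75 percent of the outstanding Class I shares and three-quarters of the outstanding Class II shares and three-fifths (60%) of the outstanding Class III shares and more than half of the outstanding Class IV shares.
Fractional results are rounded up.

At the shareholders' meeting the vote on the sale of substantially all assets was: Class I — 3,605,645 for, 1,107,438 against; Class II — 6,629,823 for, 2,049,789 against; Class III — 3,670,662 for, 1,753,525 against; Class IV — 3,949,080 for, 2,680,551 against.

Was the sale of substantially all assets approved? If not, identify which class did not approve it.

Not approved — the Class IV shares did not give the required vote.

Class I: 3/4 of 4806201 = 3604650.75, rounded up to 3604651; 3,604,651 required, 3,605,645 in favor — approved.
Class II: 3/4 of 8836618 = 6627463.50, rounded up to 6627464; 6,627,464 required, 6,629,823 in favor — approved.
Class III: 3/5 of 6117222 = 3670333.20, rounded up to 3670334; 3,670,334 required, 3,670,662 in favor — approved.
Class IV: a majority of 7900879 is 3950440; 3,950,440 required, 3,949,080 in favor — not approved.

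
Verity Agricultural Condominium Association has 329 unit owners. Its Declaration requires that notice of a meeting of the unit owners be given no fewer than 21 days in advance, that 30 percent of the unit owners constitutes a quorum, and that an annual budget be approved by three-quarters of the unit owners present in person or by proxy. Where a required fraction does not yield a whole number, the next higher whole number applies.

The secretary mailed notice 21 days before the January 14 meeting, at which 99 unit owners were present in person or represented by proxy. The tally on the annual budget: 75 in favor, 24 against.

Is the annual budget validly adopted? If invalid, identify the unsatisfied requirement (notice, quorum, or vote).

Valid — all requirements satisfied.

Notice: 21 days given; 21 required. Satisfied.
Quorum: 30% of 329 = 98.70, rounded up to 99; 99 present. Satisfied.
Vote: requires three-fourths of those present (99); 3/4 of 99 = 74.25, rounded up to 75, so 75 needed; 75 in favor. Satisfied.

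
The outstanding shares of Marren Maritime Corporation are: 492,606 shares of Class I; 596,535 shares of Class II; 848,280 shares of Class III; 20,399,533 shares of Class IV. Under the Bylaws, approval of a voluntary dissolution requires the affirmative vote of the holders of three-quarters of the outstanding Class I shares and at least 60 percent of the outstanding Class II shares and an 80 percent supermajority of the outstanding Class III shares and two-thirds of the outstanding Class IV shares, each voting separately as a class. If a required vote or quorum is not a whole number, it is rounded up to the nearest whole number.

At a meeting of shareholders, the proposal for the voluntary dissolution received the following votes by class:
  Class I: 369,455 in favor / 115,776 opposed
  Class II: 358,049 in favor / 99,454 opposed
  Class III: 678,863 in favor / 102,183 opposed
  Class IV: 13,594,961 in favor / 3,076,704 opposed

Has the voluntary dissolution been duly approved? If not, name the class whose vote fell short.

Not approved — the Class IV shares did not give the required vote.

Class I: 3/4 of 492606 = 369454.50, rounded up to 369455; 369,455 required, 369,455 in favor — approved.
Class II: 3/5 of 596535 = 357921; 357,921 required, 358,049 in favor — approved.
Class III: 4/5 of 848280 = 678624; 678,624 required, 678,863 in favor — approved.
Class IV: 2/3 of 20399533 = 13599688.67, rounded up to 13599689; 13,599,689 required, 13,594,961 in favor — not approved.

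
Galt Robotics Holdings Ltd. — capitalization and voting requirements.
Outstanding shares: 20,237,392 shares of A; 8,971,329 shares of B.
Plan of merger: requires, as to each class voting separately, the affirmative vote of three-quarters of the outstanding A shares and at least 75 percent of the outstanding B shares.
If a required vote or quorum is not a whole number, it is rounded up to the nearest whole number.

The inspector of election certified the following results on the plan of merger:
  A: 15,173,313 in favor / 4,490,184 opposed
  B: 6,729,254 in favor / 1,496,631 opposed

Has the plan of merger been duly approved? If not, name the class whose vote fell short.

A: 3/4 of 20237392 = 15178044; 15,178,044 required, 15,173,313 in favor — not approved.
B: 3/4 of 8971329 = 6728496.75, rounded up to 6728497; 6,728,497 required, 6,729,254 in favor — approved.

Not approved — the A shares did not give the required vote.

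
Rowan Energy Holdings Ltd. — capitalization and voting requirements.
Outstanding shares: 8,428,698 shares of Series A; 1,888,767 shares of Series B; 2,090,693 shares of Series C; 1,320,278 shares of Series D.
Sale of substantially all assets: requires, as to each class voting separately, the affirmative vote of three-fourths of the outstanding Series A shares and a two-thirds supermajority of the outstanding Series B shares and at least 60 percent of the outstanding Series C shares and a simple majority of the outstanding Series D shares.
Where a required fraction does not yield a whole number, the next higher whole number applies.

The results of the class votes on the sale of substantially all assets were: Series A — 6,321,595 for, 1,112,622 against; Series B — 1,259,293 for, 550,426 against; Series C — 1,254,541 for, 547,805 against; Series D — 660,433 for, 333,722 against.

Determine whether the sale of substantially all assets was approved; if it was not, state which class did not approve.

Series A: 3/4 of 8428698 = 6321523.50, rounded up to 6321524; 6,321,524 required, 6,321,595 in favor — approved.
Series B: 2/3 of 1888767 = 1259178; 1,259,178 required, 1,259,293 in favor — approved.
Series C: 3/5 of 2090693 = 1254415.80, rounded up to 1254416; 1,254,416 required, 1,254,541 in favor — approved.
Series D: a majority of 1320278 is 660140; 660,140 required, 660,433 in favor — approved.

Approved — every class gave the required vote.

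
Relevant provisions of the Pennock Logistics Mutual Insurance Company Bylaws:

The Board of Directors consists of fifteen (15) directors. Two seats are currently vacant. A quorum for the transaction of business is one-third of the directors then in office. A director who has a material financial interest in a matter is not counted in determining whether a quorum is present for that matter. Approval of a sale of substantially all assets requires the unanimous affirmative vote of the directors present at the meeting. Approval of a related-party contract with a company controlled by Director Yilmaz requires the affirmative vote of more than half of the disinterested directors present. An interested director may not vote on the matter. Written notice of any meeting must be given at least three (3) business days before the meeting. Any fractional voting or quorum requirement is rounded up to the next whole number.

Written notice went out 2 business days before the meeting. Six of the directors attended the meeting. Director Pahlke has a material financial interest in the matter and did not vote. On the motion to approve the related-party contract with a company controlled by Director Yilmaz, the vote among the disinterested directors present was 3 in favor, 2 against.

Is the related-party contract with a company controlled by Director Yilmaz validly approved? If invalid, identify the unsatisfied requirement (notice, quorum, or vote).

Invalid — notice requirement not satisfied.

Notice: 2 business days given; 3 required (2 < 3). Not satisfied.
Quorum: 6 present, but the 1 interested director does not count, leaving 5. Quorum is 5. Satisfied.
Vote: the related-party contract with a company controlled by Director Yilmaz requires a majority of the disinterested directors present (6 − 1 = 5). A majority of 5 is 3, so 3 affirmative votes are needed; 3 voted in favor. Satisfied.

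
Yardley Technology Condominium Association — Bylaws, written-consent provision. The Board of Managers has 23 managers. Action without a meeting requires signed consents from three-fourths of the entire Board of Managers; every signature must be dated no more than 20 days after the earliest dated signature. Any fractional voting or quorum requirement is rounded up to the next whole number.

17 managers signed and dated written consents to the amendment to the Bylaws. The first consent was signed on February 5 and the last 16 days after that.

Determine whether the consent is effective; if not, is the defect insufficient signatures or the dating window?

Not effective — insufficient signatures.

Signatures required: three-fourths of 23 — 3/4 of 23 = 17.25, rounded up to 18, so 18 needed; 17 signed. Insufficient.
Dating window: the latest signature is 16 days after the earliest; the limit is 20 days. Within the window.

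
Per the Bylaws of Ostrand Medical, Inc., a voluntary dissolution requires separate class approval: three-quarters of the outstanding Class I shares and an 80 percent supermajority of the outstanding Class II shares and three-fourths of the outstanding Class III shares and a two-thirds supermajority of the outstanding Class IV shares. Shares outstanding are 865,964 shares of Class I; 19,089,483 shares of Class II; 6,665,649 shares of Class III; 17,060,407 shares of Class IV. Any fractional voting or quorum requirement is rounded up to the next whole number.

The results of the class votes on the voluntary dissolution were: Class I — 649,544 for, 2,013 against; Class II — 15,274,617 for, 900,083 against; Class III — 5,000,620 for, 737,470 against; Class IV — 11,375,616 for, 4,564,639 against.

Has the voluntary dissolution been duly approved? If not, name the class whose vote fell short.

Class I: 3/4 of 865964 = 649473; 649,473 required, 649,544 in favor — approved.
Class II: 4/5 of 19089483 = 15271586.40, rounded up to 15271587; 15,271,587 required, 15,274,617 in favor — approved.
Class III: 3/4 of 6665649 = 4999236.75, rounded up to 4999237; 4,999,237 required, 5,000,620 in favor — approved.
Class IV: 2/3 of 17060407 = 11373604.67, rounded up to 11373605; 11,373,605 required, 11,375,616 in favor — approved.

Approved — every class gave the required vote.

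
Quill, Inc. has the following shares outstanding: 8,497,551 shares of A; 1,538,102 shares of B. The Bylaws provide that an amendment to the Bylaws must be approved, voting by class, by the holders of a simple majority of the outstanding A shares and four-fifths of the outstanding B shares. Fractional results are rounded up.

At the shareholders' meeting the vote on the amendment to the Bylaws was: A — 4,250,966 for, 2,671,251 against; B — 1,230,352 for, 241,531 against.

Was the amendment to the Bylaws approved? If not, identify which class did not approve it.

Not approved — the B shares did not give the required vote.

A: a majority of 8497551 is 4248776; 4,248,776 required, 4,250,966 in favor — approved.
B: 4/5 of 1538102 = 1230481.60, rounded up to 1230482; 1,230,482 required, 1,230,352 in favor — not approved.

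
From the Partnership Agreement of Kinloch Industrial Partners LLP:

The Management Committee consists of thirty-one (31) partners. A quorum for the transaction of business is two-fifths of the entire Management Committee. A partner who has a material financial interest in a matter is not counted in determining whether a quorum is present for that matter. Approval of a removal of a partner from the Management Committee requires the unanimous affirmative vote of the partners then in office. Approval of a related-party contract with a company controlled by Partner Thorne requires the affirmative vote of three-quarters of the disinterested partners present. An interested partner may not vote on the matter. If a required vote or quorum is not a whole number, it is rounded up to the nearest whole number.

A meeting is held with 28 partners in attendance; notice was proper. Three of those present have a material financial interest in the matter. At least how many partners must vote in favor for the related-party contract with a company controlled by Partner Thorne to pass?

The related-party contract with a company controlled by Partner Thorne requires three-fourths of the disinterested partners present (28 − 3 = 25).
3/4 of 25 = 18.75, rounded up to 19.

19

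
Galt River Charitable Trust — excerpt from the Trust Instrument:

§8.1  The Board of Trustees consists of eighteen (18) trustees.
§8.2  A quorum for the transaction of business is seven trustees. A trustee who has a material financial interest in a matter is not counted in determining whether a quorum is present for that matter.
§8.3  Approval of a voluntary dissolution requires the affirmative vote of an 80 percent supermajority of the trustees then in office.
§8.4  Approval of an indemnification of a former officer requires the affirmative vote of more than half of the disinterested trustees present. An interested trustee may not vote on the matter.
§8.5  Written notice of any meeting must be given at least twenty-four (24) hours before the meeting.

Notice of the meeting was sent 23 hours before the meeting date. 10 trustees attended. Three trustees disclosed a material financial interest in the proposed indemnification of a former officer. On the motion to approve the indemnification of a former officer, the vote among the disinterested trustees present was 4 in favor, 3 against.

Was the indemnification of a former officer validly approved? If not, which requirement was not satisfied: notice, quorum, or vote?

Invalid — notice requirement not satisfied.

Notice: 23 hours given; 24 required (23 < 24). Not satisfied.
Quorum: 10 present, but the 3 interested trustees do not count, leaving 7. Quorum is 7. Satisfied.
Vote: the indemnification of a former officer requires a majority of the disinterested trustees present (10 − 3 = 7). A majority of 7 is 4, so 4 affirmative votes are needed; 4 voted in favor. Satisfied.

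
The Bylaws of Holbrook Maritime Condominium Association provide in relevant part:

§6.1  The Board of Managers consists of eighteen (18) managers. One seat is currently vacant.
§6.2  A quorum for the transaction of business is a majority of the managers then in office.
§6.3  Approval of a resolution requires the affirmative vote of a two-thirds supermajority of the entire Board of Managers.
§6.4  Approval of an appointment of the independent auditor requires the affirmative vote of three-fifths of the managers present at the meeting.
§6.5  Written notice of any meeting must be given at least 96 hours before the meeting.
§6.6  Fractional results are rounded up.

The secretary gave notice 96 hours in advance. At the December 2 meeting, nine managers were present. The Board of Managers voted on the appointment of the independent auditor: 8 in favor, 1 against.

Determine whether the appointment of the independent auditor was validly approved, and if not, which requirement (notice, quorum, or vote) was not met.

Notice: 96 hours given; 96 required (96 ≥ 96). Satisfied.
Quorum: 9 present; quorum is 9. Satisfied.
Vote: the appointment of the independent auditor requires three-fifths of the managers present (9). 3/5 of 9 = 5.40, rounded up to 6, so 6 affirmative votes are needed; 8 voted in favor. Satisfied.

Valid — all requirements satisfied.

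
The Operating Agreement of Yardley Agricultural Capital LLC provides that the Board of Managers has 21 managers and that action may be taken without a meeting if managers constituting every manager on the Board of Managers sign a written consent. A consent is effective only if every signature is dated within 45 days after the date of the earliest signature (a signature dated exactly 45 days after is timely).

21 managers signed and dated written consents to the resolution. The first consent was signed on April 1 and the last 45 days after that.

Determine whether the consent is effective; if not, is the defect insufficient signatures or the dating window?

Signatures required: the unanimous vote of 21 — unanimous means all 21, so 21 needed; 21 signed. Sufficient.
Dating window: the latest signature is 45 days after the earliest; the limit is 45 days. Within the window.

Effective — both the signature and dating-window requirements are satisfied.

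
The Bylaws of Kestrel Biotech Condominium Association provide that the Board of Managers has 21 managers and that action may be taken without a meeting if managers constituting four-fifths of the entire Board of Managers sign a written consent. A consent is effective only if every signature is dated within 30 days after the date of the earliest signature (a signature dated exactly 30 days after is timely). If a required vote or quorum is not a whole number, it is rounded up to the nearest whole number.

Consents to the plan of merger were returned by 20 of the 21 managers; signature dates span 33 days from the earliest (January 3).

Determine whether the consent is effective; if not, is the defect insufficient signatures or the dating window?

Not effective — dating-window requirement not satisfied.

Signatures required: four-fifths of 21 — 4/5 of 21 = 16.80, rounded up to 17, so 17 needed; 20 signed. Sufficient.
Dating window: the latest signature is 33 days after the earliest; the limit is 30 days. Outside the window.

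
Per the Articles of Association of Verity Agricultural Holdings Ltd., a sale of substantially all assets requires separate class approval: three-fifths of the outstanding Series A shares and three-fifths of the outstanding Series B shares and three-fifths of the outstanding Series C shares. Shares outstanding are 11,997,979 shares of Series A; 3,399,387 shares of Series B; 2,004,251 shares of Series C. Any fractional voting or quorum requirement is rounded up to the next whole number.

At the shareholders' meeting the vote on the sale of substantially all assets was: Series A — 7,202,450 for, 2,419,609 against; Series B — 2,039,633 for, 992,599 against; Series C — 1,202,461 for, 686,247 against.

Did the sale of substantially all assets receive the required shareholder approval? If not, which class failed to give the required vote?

Not approved — the Series C shares did not give the required vote.

Series A: 3/5 of 11997979 = 7198787.40, rounded up to 7198788; 7,198,788 required, 7,202,450 in favor — approved.
Series B: 3/5 of 3399387 = 2039632.20, rounded up to 2039633; 2,039,633 required, 2,039,633 in favor — approved.
Series C: 3/5 of 2004251 = 1202550.60, rounded up to 1202551; 1,202,551 required, 1,202,461 in favor — not approved.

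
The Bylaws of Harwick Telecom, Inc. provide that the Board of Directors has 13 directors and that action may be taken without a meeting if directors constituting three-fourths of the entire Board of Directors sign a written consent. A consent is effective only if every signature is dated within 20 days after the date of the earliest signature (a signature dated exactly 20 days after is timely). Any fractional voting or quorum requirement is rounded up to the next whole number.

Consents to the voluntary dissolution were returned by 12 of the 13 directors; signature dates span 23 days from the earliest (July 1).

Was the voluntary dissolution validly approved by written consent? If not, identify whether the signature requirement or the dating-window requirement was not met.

Signatures required: three-fourths of 13 — 3/4 of 13 = 9.75, rounded up to 10, so 10 needed; 12 signed. Sufficient.
Dating window: the latest signature is 23 days after the earliest; the limit is 20 days. Outside the window.

Not effective — dating-window requirement not satisfied.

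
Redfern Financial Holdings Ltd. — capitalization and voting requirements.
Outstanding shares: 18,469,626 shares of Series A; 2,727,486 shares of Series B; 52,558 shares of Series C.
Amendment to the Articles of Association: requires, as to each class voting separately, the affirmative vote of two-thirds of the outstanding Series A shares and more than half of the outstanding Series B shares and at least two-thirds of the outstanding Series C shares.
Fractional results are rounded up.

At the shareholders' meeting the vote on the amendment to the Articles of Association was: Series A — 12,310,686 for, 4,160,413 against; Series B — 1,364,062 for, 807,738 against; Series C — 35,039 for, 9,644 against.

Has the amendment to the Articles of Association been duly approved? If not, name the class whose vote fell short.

Series A: 2/3 of 18469626 = 12313084; 12,313,084 required, 12,310,686 in favor — not approved.
Series B: a majority of 2727486 is 1363744; 1,363,744 required, 1,364,062 in favor — approved.
Series C: 2/3 of 52558 = 35038.67, rounded up to 35039; 35,039 required, 35,039 in favor — approved.

Not approved — the Series A shares did not give the required vote.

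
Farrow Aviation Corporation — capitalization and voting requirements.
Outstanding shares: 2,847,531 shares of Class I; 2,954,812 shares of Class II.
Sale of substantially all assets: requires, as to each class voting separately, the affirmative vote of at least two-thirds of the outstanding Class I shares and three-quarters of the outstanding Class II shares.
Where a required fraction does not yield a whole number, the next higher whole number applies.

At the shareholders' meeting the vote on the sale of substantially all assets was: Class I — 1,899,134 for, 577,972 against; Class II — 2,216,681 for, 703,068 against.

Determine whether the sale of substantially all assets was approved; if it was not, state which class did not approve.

Class I: 2/3 of 2847531 = 1898354; 1,898,354 required, 1,899,134 in favor — approved.
Class II: 3/4 of 2954812 = 2216109; 2,216,109 required, 2,216,681 in favor — approved.

Approved — every class gave the required vote.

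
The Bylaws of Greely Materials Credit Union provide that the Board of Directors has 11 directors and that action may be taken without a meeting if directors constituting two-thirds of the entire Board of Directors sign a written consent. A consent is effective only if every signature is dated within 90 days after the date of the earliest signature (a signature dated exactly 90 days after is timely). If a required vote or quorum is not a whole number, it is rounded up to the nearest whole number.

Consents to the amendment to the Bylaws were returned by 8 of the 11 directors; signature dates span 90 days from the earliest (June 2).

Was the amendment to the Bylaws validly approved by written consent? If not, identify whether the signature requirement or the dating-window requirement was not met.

Effective — both the signature and dating-window requirements are satisfied.

Signatures required: two-thirds of 11 — 2/3 of 11 = 7.33, rounded up to 8, so 8 needed; 8 signed. Sufficient.
Dating window: the latest signature is 90 days after the earliest; the limit is 90 days. Within the window.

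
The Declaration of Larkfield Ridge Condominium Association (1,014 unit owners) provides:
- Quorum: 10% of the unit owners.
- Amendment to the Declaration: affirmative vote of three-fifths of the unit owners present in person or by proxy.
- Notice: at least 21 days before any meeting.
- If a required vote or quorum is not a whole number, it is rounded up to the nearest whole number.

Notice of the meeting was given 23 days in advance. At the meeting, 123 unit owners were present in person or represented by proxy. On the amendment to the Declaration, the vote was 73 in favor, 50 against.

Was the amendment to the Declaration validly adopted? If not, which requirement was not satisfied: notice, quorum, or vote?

Notice: 23 days given; 21 required. Satisfied.
Quorum: 10% of 1,014 = 101.40, rounded up to 102; 123 present. Satisfied.
Vote: requires three-fifths of those present (123); 3/5 of 123 = 73.80, rounded up to 74, so 74 needed; 73 in favor. Not satisfied.

Invalid — vote requirement not satisfied.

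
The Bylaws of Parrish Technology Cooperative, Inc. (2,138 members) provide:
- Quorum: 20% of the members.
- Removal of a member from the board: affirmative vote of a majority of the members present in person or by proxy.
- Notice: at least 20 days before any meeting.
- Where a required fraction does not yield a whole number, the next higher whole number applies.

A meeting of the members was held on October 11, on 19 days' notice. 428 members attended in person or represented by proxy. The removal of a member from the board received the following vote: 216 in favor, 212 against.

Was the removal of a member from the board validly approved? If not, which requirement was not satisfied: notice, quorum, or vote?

Invalid — notice requirement not satisfied.

Notice: 19 days given; 20 required. Not satisfied.
Quorum: 20% of 2,138 = 427.60, rounded up to 428; 428 present. Satisfied.
Vote: requires a majority of those present (428); a majority of 428 is 215, so 215 needed; 216 in favor. Satisfied.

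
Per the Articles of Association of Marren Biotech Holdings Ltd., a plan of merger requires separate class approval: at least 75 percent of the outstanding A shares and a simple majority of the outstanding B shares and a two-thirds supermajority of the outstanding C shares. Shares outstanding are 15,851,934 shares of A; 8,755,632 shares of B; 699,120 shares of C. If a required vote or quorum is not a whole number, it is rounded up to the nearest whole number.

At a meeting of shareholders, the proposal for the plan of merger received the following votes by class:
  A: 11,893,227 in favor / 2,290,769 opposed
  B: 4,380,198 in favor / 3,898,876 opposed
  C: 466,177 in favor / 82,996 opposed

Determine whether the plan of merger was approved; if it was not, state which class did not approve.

A: 3/4 of 15851934 = 11888950.50, rounded up to 11888951; 11,888,951 required, 11,893,227 in favor — approved.
B: a majority of 8755632 is 4377817; 4,377,817 required, 4,380,198 in favor — approved.
C: 2/3 of 699120 = 466080; 466,080 required, 466,177 in favor — approved.

Approved — every class gave the required vote.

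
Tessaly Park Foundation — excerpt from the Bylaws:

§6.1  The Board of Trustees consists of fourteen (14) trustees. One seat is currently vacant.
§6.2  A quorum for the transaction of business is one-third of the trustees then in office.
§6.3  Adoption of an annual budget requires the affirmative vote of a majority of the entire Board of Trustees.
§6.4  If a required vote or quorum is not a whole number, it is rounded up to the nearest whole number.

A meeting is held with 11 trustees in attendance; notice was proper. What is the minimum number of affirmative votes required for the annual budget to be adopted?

8

The annual budget requires a majority of the entire Board of Trustees (14).
A majority of 14 is 8.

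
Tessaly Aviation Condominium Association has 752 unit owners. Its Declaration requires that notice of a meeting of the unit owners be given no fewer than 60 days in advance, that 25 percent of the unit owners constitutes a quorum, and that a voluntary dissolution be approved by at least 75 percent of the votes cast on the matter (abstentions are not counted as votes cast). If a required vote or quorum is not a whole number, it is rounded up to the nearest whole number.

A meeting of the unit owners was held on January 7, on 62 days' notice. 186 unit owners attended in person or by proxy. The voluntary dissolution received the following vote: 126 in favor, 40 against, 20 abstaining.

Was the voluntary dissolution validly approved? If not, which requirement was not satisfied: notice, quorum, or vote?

Invalid — quorum requirement not satisfied.

Notice: 62 days given; 60 required. Satisfied.
Quorum: 25% of 752 = 188; 186 present. Not satisfied.
Vote: requires three-fourths of the votes cast (186 − 20 abstaining = 166); 3/4 of 166 = 124.50, rounded up to 125, so 125 needed; 126 in favor. Satisfied.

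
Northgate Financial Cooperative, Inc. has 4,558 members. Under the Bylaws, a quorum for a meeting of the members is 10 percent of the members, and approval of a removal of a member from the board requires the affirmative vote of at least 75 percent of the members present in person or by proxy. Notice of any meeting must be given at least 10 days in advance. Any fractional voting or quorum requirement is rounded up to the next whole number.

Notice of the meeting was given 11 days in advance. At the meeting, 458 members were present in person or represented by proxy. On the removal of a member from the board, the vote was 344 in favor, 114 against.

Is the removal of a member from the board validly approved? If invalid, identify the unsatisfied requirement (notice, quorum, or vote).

Notice: 11 days given; 10 required. Satisfied.
Quorum: 10% of 4,558 = 455.80, rounded up to 456; 458 present. Satisfied.
Vote: requires three-fourths of those present (458); 3/4 of 458 = 343.50, rounded up to 344, so 344 needed; 344 in favor. Satisfied.

Valid — all requirements satisfied.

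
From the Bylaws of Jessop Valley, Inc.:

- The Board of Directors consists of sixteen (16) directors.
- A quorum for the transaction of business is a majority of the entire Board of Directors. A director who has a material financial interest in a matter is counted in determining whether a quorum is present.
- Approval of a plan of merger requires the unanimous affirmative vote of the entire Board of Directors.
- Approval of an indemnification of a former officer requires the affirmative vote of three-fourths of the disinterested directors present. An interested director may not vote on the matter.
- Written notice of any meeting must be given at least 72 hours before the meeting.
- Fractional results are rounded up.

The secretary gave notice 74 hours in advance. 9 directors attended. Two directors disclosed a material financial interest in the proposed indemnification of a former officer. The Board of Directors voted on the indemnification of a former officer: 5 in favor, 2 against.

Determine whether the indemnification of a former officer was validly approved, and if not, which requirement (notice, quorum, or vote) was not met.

Invalid — vote requirement not satisfied.

Notice: 74 hours given; 72 required (74 ≥ 72). Satisfied.
Quorum: 9 present (interested directors count toward quorum); quorum is 9. Satisfied.
Vote: the indemnification of a former officer requires three-fourths of the disinterested directors present (9 − 2 = 7). 3/4 of 7 = 5.25, rounded up to 6, so 6 affirmative votes are needed; 5 voted in favor. Not satisfied.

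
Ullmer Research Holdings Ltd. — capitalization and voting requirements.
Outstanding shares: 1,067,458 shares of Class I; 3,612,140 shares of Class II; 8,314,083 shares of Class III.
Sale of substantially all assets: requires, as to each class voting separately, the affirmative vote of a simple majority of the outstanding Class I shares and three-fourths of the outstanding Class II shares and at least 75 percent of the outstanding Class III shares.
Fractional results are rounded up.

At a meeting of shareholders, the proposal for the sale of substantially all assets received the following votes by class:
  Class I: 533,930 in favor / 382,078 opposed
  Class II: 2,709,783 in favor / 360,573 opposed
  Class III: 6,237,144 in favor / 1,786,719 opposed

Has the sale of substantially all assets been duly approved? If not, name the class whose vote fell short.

Class I: a majority of 1067458 is 533730; 533,730 required, 533,930 in favor — approved.
Class II: 3/4 of 3612140 = 2709105; 2,709,105 required, 2,709,783 in favor — approved.
Class III: 3/4 of 8314083 = 6235562.25, rounded up to 6235563; 6,235,563 required, 6,237,144 in favor — approved.

Approved — every class gave the required vote.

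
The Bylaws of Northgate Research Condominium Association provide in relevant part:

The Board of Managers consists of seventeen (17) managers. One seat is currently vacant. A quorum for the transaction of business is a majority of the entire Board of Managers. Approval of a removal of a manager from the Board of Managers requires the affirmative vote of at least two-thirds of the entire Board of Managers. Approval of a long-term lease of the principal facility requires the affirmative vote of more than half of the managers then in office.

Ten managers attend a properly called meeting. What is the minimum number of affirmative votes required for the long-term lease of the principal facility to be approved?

The long-term lease of the principal facility requires a majority of the managers then in office (16).
A majority of 16 is 9.

9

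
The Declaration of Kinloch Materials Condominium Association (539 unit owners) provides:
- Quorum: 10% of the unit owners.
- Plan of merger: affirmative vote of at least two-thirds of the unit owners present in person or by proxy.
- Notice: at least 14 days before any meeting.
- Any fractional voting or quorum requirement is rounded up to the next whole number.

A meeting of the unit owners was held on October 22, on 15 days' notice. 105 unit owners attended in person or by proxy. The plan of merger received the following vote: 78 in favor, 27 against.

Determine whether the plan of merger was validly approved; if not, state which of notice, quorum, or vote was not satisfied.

Valid — all requirements satisfied.

Notice: 15 days given; 14 required. Satisfied.
Quorum: 10% of 539 = 53.90, rounded up to 54; 105 present. Satisfied.
Vote: requires two-thirds of those present (105); 2/3 of 105 = 70, so 70 needed; 78 in favor. Satisfied.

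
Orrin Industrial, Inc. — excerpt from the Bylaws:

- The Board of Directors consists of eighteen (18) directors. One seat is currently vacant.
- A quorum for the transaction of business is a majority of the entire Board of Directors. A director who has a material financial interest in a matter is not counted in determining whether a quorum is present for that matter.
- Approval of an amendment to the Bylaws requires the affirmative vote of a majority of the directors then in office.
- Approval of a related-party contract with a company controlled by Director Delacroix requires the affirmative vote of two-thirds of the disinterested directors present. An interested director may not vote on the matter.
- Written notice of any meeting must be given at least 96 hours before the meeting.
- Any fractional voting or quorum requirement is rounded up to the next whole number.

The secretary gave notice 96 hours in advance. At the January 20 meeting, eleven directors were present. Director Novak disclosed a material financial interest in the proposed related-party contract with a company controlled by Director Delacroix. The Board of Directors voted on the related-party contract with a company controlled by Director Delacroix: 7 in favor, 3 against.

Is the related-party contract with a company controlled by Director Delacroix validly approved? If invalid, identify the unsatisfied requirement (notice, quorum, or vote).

Valid — all requirements satisfied.

Notice: 96 hours given; 96 required (96 ≥ 96). Satisfied.
Quorum: 11 present, but the 1 interested director does not count, leaving 10. Quorum is 10. Satisfied.
Vote: the related-party contract with a company controlled by Director Delacroix requires two-thirds of the disinterested directors present (11 − 1 = 10). 2/3 of 10 = 6.67, rounded up to 7, so 7 affirmative votes are needed; 7 voted in favor. Satisfied.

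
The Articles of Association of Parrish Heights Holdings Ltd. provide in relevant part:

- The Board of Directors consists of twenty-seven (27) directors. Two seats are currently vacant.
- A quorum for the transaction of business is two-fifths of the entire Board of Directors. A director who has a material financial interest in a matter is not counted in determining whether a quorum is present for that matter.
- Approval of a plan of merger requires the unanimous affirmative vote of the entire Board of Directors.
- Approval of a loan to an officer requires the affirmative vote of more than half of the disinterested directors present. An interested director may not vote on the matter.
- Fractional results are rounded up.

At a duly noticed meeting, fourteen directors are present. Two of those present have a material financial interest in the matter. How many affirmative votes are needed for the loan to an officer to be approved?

The loan to an officer requires a majority of the disinterested directors present (14 − 2 = 12).
A majority of 12 is 7.

7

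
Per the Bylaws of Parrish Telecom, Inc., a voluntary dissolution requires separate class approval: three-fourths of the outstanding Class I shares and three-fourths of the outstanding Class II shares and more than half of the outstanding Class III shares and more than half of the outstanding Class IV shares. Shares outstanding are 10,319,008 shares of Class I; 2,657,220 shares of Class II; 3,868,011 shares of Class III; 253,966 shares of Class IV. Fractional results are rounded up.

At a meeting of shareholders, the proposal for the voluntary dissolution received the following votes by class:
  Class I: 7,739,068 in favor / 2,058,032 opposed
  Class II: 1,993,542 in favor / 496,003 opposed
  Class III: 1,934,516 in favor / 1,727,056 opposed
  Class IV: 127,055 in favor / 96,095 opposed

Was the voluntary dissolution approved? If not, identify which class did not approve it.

Not approved — the Class I shares did not give the required vote.

Class I: 3/4 of 10319008 = 7739256; 7,739,256 required, 7,739,068 in favor — not approved.
Class II: 3/4 of 2657220 = 1992915; 1,992,915 required, 1,993,542 in favor — approved.
Class III: a majority of 3868011 is 1934006; 1,934,006 required, 1,934,516 in favor — approved.
Class IV: a majority of 253966 is 126984; 126,984 required, 127,055 in favor — approved.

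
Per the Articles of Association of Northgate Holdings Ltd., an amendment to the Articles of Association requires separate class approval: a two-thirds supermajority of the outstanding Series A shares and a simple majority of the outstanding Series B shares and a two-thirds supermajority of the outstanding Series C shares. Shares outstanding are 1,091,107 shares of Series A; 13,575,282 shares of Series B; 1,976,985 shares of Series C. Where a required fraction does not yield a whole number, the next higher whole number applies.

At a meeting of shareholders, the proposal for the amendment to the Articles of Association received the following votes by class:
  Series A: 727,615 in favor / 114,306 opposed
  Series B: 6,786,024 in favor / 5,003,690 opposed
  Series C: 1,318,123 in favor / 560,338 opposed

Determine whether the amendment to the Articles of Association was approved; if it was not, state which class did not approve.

Not approved — the Series B shares did not give the required vote.

Series A: 2/3 of 1091107 = 727404.67, rounded up to 727405; 727,405 required, 727,615 in favor — approved.
Series B: a majority of 13575282 is 6787642; 6,787,642 required, 6,786,024 in favor — not approved.
Series C: 2/3 of 1976985 = 1317990; 1,317,990 required, 1,318,123 in favor — approved.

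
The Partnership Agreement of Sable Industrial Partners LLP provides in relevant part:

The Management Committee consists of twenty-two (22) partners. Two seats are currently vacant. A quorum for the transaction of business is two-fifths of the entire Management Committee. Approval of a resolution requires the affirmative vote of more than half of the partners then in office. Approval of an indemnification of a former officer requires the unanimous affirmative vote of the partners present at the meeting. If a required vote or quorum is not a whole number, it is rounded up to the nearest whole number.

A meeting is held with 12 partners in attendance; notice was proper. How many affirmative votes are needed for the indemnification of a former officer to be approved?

The indemnification of a former officer requires the unanimous vote of the partners present (12).
Unanimous means all 12.

12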